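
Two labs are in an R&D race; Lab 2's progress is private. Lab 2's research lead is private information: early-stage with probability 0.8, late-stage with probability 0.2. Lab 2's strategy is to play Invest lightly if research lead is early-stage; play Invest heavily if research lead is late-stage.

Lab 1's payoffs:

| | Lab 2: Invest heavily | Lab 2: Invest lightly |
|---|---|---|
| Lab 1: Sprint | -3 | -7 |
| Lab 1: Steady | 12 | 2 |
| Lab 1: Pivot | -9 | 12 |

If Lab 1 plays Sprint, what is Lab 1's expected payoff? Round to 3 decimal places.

-6.200

E[Sprint] = 0.8·(-7) + 0.2·(-3) = (-5.6) + (-0.6) = -6.2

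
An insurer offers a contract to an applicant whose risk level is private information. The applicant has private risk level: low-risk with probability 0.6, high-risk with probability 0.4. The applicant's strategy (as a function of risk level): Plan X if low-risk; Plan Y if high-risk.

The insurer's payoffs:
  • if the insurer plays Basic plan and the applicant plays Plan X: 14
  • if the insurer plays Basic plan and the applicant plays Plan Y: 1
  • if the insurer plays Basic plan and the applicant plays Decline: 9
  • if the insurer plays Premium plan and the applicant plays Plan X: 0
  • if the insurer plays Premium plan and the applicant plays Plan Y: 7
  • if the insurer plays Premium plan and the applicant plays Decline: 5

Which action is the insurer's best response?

Basic plan

E[Basic plan] = 0.6·(14) + 0.4·(1) = 8.8
E[Premium plan] = 0.6·(0) + 0.4·(7) = 2.8
Best response: Basic plan (8.8 is the largest).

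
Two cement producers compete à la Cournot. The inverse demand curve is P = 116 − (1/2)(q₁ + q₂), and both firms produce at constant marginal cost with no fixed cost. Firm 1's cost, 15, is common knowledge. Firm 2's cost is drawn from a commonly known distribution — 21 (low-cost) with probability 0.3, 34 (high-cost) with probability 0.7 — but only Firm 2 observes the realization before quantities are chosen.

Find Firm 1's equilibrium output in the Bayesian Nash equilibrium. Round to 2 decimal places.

77.40

Type-c best response for Firm 2: q₂(c) = (116 − c) − q₁/2.
Firm 1 maximizes expected profit; its first-order condition is 116 − q₁ − (1/2)E[q₂] − 15 = 0.
Substituting E[q₂] and solving: E[c₂] = 30.1, so q₁ = (116 − 2·15 + 30.1)/(3/2) = 77.4.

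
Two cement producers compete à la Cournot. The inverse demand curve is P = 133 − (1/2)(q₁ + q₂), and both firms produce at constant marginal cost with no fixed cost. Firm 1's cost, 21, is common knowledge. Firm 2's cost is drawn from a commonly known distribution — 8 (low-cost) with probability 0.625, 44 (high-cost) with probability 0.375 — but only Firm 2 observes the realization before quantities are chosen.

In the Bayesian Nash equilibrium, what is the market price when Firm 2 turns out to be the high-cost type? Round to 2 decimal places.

69.75

Type-c best response for Firm 2: q₂(c) = (133 − c) − q₁/2.
Firm 1 maximizes expected profit; its first-order condition is 133 − q₁ − (1/2)E[q₂] − 21 = 0.
Substituting E[q₂] and solving: E[c₂] = 21.5, so q₁ = (133 − 2·21 + 21.5)/(3/2) = 75.
q₂(high-cost) = 51.5, so P = 133 − (1/2)·(75 + 51.5) = 69.75.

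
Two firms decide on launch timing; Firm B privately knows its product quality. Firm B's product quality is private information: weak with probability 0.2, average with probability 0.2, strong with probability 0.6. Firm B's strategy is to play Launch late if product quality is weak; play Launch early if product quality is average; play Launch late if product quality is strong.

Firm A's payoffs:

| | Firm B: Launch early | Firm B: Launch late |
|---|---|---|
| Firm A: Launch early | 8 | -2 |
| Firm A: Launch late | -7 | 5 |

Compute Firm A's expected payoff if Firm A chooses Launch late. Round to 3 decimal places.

2.600

Take the expectation over Firm B's product quality, weighting each type's action by its prior probability.
E[Launch late] = 0.2·5 + 0.2·(-7) + 0.6·5 = 1 + (-1.4) + 3 = 2.6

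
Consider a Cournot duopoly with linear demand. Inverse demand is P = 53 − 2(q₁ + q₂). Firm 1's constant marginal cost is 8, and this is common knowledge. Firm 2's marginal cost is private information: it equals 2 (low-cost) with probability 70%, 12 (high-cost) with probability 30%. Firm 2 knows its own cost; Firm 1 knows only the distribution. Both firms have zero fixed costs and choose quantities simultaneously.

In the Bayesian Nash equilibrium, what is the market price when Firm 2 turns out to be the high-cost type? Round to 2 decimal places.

25.50

Type-c best response for Firm 2: q₂(c) = (53 − c)/4 − q₁/2.
Firm 1 maximizes expected profit; its first-order condition is 53 − 4q₁ − 2E[q₂] − 8 = 0.
Substituting E[q₂] and solving: E[c₂] = 5, so q₁ = (53 − 2·8 + 5)/6 = 7.
q₂(high-cost) = 6.75, so P = 53 − 2·(7 + 6.75) = 25.5.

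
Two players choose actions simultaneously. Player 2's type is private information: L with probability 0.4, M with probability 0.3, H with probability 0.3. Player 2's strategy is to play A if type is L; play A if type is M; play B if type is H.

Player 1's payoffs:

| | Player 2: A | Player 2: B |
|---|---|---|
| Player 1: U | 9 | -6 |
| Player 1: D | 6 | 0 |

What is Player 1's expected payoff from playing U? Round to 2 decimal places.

4.50

Take the expectation over Player 2's type, weighting each type's action by its prior probability.
E[U] = 0.4·9 + 0.3·9 + 0.3·(-6) = 3.6 + 2.7 + (-1.8) = 4.5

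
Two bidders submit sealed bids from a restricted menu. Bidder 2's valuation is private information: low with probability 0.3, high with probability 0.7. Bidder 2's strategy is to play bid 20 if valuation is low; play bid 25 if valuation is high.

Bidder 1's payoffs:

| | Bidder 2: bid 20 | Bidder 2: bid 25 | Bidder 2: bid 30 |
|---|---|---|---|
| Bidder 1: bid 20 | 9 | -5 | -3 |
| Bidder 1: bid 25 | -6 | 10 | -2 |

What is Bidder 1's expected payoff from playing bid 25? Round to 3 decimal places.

5.200

E[bid 25] = 0.3·(-6) + 0.7·10 = (-1.8) + 7 = 5.2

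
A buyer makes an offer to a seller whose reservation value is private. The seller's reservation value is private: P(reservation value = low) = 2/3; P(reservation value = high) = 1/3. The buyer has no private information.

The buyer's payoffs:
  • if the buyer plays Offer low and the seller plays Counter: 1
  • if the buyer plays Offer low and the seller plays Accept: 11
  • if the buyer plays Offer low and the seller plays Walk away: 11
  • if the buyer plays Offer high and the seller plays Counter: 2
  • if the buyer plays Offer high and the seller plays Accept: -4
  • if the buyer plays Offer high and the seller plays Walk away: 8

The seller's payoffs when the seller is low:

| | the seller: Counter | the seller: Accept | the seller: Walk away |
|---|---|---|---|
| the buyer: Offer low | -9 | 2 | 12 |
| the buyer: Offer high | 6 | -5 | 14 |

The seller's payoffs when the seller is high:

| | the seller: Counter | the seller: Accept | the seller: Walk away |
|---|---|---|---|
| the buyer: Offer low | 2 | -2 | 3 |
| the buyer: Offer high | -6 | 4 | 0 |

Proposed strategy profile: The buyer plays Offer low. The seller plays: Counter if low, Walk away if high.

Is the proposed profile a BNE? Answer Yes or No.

No

The buyer plays Offer low: E[Offer low] = 2/3·(1) + 1/3·(11) = 13/3; E[Offer high] = 4. Best-responding. ✓
The seller (reservation value low), facing Offer low: Counter gives -9, Accept gives 2, Walk away gives 12. Proposed Counter is not best — profitable deviation exists. ✗
The seller (reservation value high), facing Offer low: Counter gives 2, Accept gives -2, Walk away gives 3. Proposed Walk away is best. ✓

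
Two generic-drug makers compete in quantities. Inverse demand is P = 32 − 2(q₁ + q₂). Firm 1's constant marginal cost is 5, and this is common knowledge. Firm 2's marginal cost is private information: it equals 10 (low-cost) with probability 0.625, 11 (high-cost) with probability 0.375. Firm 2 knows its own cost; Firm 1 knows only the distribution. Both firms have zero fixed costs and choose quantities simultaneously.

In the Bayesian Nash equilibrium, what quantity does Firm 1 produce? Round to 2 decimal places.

Firm 2 with cost c maximizes (32 − 2(q₁+q₂) − c)·q₂, giving q₂(c) = (32 − c − 2q₁)/4.
E[c₂] = 0.625·10 + 0.375·11 = 10.375
Firm 1's FOC against E[q₂] yields q₁ = (32 − 2·5 + E[c₂])/6 = (32 − 10 + 10.375)/6 = 5.39583.

5.40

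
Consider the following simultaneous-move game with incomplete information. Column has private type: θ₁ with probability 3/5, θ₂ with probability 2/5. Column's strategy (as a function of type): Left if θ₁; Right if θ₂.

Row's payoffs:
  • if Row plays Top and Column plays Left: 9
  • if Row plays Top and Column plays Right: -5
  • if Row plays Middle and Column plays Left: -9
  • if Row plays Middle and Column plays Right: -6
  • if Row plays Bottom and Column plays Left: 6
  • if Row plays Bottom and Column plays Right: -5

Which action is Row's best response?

Top

E[Top] = 3/5·(9) + 2/5·(-5) = 17/5
E[Middle] = 3/5·(-9) + 2/5·(-6) = -39/5
E[Bottom] = 3/5·(6) + 2/5·(-5) = 8/5
Best response: Top (17/5 is the largest).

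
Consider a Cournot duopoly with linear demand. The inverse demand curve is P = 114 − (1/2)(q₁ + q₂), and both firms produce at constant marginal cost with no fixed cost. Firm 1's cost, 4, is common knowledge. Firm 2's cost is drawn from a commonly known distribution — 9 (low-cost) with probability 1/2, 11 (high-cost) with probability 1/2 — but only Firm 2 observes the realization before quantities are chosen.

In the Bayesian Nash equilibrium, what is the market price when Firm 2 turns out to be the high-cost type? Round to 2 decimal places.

Firm 2 with cost c maximizes (114 − (1/2)(q₁+q₂) − c)·q₂, giving q₂(c) = (114 − c − (1/2)q₁).
E[c₂] = 1/2·9 + 1/2·11 = 10
Firm 1's FOC against E[q₂] yields q₁ = (114 − 2·4 + E[c₂])/(3/2) = (114 − 8 + 10)/(3/2) = 77.3333.
q₂(high-cost) = 64.3333, so P = 114 − (1/2)·(77.3333 + 64.3333) = 43.1667.

43.17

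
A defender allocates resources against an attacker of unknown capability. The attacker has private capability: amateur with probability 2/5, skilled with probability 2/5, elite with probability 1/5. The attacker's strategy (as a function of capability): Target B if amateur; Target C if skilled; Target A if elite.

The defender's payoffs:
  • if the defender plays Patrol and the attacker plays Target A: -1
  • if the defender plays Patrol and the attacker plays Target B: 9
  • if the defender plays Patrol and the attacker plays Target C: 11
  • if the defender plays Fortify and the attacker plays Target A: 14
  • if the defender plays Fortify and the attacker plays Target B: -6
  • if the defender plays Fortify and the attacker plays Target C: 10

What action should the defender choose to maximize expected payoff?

Patrol

E[Patrol] = 2/5·(9) + 2/5·(11) + 1/5·(-1) = 39/5
E[Fortify] = 2/5·(-6) + 2/5·(10) + 1/5·(14) = 22/5
Best response: Patrol (39/5 is the largest).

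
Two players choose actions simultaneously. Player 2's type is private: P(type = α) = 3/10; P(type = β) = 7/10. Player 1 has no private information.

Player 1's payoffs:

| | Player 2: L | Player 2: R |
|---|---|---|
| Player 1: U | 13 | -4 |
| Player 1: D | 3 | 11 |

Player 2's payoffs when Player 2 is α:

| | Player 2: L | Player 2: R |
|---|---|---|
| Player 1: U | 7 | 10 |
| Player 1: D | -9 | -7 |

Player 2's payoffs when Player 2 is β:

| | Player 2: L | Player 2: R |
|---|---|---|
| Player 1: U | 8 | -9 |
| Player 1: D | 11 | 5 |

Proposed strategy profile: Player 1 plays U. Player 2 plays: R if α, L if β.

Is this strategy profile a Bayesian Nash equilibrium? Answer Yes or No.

Player 1 plays U: E[U] = 3/10·(-4) + 7/10·(13) = 79/10; E[D] = 27/5. Best-responding. ✓
Player 2 (type α), facing U: L gives 7, R gives 10. Proposed R is best. ✓
Player 2 (type β), facing U: L gives 8, R gives -9. Proposed L is best. ✓

Yes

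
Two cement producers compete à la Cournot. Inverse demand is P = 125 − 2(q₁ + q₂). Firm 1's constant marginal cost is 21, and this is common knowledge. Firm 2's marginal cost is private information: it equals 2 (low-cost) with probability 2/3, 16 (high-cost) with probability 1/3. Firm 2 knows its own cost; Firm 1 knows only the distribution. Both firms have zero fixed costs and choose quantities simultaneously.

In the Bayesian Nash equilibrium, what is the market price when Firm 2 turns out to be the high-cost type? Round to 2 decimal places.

Each type of Firm 2 best-responds to q₁; Firm 1 best-responds to the expected q₂ over Firm 2's types.
Firm 2 with cost c maximizes (125 − 2(q₁+q₂) − c)·q₂, giving q₂(c) = (125 − c − 2q₁)/4.
E[c₂] = 2/3·2 + 1/3·16 = 6.66667
Firm 1's FOC against E[q₂] yields q₁ = (125 − 2·21 + E[c₂])/6 = (125 − 42 + 6.66667)/6 = 14.9444.
q₂(high-cost) = 19.7778, so P = 125 − 2·(14.9444 + 19.7778) = 55.5556.

55.56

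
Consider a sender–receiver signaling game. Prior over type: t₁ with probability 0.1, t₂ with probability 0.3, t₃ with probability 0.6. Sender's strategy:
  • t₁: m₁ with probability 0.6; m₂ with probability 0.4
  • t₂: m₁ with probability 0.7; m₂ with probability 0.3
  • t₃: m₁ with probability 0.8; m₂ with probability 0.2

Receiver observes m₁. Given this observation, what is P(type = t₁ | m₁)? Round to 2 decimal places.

P(m₁) = 0.1·0.6 + 0.3·0.7 + 0.6·0.8 = 0.75
P(t₁ | m₁) = (0.1·0.6) / 0.75 = 0.06 / 0.75 = 0.08

0.08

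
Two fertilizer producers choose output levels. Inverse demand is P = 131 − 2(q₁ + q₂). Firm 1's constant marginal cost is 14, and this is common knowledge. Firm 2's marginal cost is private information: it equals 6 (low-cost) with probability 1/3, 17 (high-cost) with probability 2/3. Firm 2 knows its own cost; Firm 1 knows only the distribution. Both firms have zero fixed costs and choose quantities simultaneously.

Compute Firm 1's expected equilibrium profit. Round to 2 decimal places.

751.86

Type-c best response for Firm 2: q₂(c) = (131 − c)/4 − q₁/2.
Firm 1 maximizes expected profit; its first-order condition is 131 − 4q₁ − 2E[q₂] − 14 = 0.
Substituting E[q₂] and solving: E[c₂] = 13.3333, so q₁ = (131 − 2·14 + 13.3333)/6 = 19.3889.
E[P] = 131 − 2·(q₁ + E[q₂]) = 52.7778; Firm 1's expected profit = (E[P] − 14)·q₁ = (52.7778 − 14)·19.3889 = 751.858.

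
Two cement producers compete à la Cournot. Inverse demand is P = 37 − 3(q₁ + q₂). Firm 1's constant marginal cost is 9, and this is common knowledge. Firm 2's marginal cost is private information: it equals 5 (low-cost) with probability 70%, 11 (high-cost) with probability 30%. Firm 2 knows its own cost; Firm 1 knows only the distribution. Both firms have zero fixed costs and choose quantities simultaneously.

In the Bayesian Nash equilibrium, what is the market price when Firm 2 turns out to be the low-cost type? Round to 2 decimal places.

16.70

Type-c best response for Firm 2: q₂(c) = (37 − c)/6 − q₁/2.
Firm 1 maximizes expected profit; its first-order condition is 37 − 6q₁ − 3E[q₂] − 9 = 0.
Substituting E[q₂] and solving: E[c₂] = 6.8, so q₁ = (37 − 2·9 + 6.8)/9 = 2.86667.
q₂(low-cost) = 3.9, so P = 37 − 3·(2.86667 + 3.9) = 16.7.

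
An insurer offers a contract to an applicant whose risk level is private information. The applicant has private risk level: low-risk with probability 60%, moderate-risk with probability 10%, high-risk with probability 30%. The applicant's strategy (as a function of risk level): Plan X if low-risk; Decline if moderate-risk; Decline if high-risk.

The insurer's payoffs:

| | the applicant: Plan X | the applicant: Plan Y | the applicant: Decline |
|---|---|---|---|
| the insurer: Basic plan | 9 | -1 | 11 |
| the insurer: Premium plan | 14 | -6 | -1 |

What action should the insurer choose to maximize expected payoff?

Compute the insurer's expected payoff for each action, taking the expectation over the applicant's type.
E[Basic plan] = 0.6·(9) + 0.1·(11) + 0.3·(11) = 9.8
E[Premium plan] = 0.6·(14) + 0.1·(-1) + 0.3·(-1) = 8
Best response: Basic plan (9.8 is the largest).

Basic plan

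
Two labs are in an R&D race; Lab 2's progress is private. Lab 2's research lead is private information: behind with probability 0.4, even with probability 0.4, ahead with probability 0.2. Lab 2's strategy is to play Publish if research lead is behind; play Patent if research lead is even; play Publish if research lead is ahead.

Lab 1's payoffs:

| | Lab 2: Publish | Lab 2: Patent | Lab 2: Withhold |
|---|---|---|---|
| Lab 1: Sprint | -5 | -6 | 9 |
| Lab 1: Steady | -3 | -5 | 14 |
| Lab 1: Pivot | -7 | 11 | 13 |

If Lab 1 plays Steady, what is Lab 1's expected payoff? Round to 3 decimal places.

Take the expectation over Lab 2's research lead, weighting each type's action by its prior probability.
E[Steady] = 0.4·(-3) + 0.4·(-5) + 0.2·(-3) = (-1.2) + (-2) + (-0.6) = -3.8

-3.800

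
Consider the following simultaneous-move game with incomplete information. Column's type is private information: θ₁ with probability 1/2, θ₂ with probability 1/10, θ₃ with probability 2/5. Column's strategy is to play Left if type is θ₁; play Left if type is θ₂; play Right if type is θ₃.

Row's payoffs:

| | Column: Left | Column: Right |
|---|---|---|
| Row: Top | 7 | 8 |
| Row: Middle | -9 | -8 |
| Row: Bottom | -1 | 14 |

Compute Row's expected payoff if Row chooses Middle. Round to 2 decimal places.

-8.60

E[Middle] = 1/2·(-9) + 1/10·(-9) + 2/5·(-8) = (-9/2) + (-9/10) + (-16/5) = -43/5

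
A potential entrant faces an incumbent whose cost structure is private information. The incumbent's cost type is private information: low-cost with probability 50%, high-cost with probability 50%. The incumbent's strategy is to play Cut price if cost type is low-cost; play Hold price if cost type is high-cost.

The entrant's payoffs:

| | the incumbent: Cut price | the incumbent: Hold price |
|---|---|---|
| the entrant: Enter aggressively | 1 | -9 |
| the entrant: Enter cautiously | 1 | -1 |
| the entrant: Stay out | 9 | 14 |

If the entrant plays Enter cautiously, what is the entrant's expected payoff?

Take the expectation over the incumbent's cost type, weighting each type's action by its prior probability.
E[Enter cautiously] = 0.5·1 + 0.5·(-1) = 0.5 + (-0.5) = 0

0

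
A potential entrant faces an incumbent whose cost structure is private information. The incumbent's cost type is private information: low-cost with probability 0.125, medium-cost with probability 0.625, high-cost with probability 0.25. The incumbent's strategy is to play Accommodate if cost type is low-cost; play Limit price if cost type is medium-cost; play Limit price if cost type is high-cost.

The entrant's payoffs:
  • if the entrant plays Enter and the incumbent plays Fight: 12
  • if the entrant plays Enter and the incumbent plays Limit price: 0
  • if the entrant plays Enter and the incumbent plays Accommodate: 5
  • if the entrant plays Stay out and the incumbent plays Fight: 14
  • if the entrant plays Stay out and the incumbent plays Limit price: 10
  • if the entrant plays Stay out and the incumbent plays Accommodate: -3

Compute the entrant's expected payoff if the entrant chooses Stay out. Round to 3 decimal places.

E[Stay out] = 0.125·(-3) + 0.625·10 + 0.25·10 = (-0.375) + 6.25 + 2.5 = 8.375

8.375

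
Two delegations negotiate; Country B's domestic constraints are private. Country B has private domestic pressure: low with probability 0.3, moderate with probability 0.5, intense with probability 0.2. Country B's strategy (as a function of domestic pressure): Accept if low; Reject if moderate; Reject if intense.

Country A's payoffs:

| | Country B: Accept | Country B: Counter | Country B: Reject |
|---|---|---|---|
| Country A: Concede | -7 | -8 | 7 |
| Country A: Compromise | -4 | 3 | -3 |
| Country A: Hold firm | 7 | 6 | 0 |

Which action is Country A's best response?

Concede

Compute Country A's expected payoff for each action, taking the expectation over Country B's type.
E[Concede] = 0.3·(-7) + 0.5·(7) + 0.2·(7) = 2.8
E[Compromise] = 0.3·(-4) + 0.5·(-3) + 0.2·(-3) = -3.3
E[Hold firm] = 0.3·(7) + 0.5·(0) + 0.2·(0) = 2.1
Best response: Concede (2.8 is the largest).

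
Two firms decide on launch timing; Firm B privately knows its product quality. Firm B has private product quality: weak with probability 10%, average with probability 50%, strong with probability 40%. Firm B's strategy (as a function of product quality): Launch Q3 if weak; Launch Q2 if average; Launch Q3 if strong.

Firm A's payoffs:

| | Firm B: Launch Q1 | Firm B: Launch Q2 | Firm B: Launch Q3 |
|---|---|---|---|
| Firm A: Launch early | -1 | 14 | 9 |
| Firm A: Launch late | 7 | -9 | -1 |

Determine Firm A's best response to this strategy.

E[Launch early] = 0.1·(9) + 0.5·(14) + 0.4·(9) = 11.5
E[Launch late] = 0.1·(-1) + 0.5·(-9) + 0.4·(-1) = -5
Best response: Launch early (11.5 is the largest).

Launch early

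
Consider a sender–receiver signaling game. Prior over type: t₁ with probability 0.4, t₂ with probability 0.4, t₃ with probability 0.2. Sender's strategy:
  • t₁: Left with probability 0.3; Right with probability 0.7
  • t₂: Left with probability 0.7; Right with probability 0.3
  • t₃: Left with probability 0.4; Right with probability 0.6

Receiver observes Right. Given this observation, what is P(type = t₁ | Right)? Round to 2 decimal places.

Apply Bayes' rule using the sender's strategy as the likelihood.
P(Right) = 0.4·0.7 + 0.4·0.3 + 0.2·0.6 = 0.52
P(t₁ | Right) = (0.4·0.7) / 0.52 = 0.28 / 0.52 = 0.538462

0.54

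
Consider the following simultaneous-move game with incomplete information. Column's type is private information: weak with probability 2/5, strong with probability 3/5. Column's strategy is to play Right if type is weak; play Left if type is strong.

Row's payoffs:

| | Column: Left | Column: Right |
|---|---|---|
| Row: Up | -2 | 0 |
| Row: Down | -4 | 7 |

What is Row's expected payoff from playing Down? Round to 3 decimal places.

0.400

E[Down] = 2/5·7 + 3/5·(-4) = 14/5 + (-12/5) = 2/5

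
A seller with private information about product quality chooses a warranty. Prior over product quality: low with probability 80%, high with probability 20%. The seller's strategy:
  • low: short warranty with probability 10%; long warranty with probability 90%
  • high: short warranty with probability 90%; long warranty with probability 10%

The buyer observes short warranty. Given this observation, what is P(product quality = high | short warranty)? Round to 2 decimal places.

0.69

Apply Bayes' rule using the sender's strategy as the likelihood.
P(short warranty) = 0.8·0.1 + 0.2·0.9 = 0.26
P(high | short warranty) = (0.2·0.9) / 0.26 = 0.18 / 0.26 = 0.692308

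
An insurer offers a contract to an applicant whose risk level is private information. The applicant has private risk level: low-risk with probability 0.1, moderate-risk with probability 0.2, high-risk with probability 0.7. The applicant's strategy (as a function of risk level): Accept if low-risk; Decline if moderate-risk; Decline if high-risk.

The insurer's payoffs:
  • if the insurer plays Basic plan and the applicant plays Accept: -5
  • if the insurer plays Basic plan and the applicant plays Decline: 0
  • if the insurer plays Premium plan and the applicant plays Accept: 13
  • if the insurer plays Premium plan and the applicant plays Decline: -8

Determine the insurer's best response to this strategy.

Basic plan

Compute the insurer's expected payoff for each action, taking the expectation over the applicant's type.
E[Basic plan] = 0.1·(-5) + 0.2·(0) + 0.7·(0) = -0.5
E[Premium plan] = 0.1·(13) + 0.2·(-8) + 0.7·(-8) = -5.9
Best response: Basic plan (-0.5 is the largest).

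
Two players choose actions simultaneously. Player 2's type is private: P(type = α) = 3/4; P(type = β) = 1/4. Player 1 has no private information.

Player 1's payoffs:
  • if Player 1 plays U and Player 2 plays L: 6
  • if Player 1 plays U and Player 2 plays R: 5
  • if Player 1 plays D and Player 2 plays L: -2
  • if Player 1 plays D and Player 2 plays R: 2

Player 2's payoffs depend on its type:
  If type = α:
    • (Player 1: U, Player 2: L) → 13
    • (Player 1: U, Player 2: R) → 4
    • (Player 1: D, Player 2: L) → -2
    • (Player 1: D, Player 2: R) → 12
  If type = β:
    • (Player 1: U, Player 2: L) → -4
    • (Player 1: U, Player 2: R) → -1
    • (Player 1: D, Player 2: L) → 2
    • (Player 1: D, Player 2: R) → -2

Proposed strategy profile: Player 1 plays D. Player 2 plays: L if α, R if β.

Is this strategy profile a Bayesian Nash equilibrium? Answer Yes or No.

A profile is a BNE iff every type of every player is best-responding given beliefs about the other side.
Player 1 plays D: E[D] = 3/4·(-2) + 1/4·(2) = -1; E[U] = 23/4. Not best-responding. ✗
Player 2 (type α), facing D: L gives -2, R gives 12. Proposed L is not best — profitable deviation exists. ✗
Player 2 (type β), facing D: L gives 2, R gives -2. Proposed R is not best — profitable deviation exists. ✗

No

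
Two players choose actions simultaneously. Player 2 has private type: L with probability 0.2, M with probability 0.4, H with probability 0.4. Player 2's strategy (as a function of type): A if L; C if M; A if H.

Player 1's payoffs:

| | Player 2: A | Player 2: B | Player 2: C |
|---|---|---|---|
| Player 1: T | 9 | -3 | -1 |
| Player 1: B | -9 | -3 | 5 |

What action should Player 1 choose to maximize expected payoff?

E[T] = 0.2·(9) + 0.4·(-1) + 0.4·(9) = 5
E[B] = 0.2·(-9) + 0.4·(5) + 0.4·(-9) = -3.4
Best response: T (5 is the largest).

T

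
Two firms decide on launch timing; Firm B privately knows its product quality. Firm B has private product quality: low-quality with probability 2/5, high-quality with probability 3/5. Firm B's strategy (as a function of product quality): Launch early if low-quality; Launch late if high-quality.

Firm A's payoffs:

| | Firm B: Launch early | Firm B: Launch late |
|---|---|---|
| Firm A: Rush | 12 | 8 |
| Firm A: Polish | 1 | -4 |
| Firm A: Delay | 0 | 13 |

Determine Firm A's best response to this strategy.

Compute Firm A's expected payoff for each action, taking the expectation over Firm B's type.
E[Rush] = 2/5·(12) + 3/5·(8) = 48/5
E[Polish] = 2/5·(1) + 3/5·(-4) = -2
E[Delay] = 2/5·(0) + 3/5·(13) = 39/5
Best response: Rush (48/5 is the largest).

Rush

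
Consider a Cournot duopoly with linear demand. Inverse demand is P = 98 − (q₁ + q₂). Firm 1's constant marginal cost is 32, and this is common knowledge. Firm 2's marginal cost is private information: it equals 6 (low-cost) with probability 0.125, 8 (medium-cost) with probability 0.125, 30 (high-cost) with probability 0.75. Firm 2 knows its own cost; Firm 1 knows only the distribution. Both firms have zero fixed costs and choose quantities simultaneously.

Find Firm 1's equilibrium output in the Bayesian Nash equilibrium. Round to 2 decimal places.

Type-c best response for Firm 2: q₂(c) = (98 − c)/2 − q₁/2.
Firm 1 maximizes expected profit; its first-order condition is 98 − 2q₁ − E[q₂] − 32 = 0.
Substituting E[q₂] and solving: E[c₂] = 24.25, so q₁ = (98 − 2·32 + 24.25)/3 = 19.4167.

19.42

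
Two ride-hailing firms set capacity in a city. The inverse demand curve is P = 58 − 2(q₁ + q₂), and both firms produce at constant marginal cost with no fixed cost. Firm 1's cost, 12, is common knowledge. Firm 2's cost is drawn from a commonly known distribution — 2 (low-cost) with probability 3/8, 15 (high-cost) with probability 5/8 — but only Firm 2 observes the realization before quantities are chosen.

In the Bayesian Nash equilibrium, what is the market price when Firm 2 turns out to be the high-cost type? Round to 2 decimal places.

29.15

Type-c best response for Firm 2: q₂(c) = (58 − c)/4 − q₁/2.
Firm 1 maximizes expected profit; its first-order condition is 58 − 4q₁ − 2E[q₂] − 12 = 0.
Substituting E[q₂] and solving: E[c₂] = 10.125, so q₁ = (58 − 2·12 + 10.125)/6 = 7.35417.
q₂(high-cost) = 7.07292, so P = 58 − 2·(7.35417 + 7.07292) = 29.1458.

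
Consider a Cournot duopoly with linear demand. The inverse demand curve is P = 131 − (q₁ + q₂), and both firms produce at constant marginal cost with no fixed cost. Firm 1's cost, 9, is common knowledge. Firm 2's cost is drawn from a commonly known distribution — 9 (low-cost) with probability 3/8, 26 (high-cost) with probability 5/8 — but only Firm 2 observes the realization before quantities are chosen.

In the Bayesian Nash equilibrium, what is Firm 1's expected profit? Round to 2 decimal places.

1954.38

Firm 2 with cost c maximizes (131 − (q₁+q₂) − c)·q₂, giving q₂(c) = (131 − c − q₁)/2.
E[c₂] = 3/8·9 + 5/8·26 = 19.625
Firm 1's FOC against E[q₂] yields q₁ = (131 − 2·9 + E[c₂])/3 = (131 − 18 + 19.625)/3 = 44.2083.
E[P] = 131 − (q₁ + E[q₂]) = 53.2083; Firm 1's expected profit = (E[P] − 9)·q₁ = (53.2083 − 9)·44.2083 = 1954.38.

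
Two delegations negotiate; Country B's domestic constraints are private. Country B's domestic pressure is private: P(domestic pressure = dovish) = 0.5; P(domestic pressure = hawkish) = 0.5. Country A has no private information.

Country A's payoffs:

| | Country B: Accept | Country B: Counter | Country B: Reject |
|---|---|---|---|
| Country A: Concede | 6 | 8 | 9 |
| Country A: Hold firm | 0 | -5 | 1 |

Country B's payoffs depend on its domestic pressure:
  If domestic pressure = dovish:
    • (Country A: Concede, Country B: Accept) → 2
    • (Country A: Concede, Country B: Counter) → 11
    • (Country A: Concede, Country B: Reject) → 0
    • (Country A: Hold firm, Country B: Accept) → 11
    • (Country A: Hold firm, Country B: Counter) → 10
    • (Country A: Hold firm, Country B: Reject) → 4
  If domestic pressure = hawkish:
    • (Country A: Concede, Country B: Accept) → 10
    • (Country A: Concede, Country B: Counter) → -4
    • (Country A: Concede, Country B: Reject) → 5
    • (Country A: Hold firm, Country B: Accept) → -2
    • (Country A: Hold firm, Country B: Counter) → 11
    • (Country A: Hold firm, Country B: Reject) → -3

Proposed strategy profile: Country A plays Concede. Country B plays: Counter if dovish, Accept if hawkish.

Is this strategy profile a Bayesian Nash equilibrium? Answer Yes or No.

Yes

A profile is a BNE iff every type of every player is best-responding given beliefs about the other side.
Country A plays Concede: E[Concede] = 0.5·(8) + 0.5·(6) = 7; E[Hold firm] = -2.5. Best-responding. ✓
Country B (domestic pressure dovish), facing Concede: Accept gives 2, Counter gives 11, Reject gives 0. Proposed Counter is best. ✓
Country B (domestic pressure hawkish), facing Concede: Accept gives 10, Counter gives -4, Reject gives 5. Proposed Accept is best. ✓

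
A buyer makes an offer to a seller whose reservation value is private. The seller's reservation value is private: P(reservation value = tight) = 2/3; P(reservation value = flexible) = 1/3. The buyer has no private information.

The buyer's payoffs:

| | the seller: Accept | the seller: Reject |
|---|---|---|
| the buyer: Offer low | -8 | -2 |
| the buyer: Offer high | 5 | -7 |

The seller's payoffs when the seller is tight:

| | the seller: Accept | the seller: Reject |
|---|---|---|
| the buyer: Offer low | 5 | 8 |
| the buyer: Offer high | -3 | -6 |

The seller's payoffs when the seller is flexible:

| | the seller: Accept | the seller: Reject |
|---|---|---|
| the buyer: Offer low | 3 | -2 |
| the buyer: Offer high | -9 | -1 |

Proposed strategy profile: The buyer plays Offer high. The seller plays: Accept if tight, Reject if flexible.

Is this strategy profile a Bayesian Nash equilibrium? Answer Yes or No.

The buyer plays Offer high: E[Offer high] = 2/3·(5) + 1/3·(-7) = 1; E[Offer low] = -6. Best-responding. ✓
The seller (reservation value tight), facing Offer high: Accept gives -3, Reject gives -6. Proposed Accept is best. ✓
The seller (reservation value flexible), facing Offer high: Accept gives -9, Reject gives -1. Proposed Reject is best. ✓

Yes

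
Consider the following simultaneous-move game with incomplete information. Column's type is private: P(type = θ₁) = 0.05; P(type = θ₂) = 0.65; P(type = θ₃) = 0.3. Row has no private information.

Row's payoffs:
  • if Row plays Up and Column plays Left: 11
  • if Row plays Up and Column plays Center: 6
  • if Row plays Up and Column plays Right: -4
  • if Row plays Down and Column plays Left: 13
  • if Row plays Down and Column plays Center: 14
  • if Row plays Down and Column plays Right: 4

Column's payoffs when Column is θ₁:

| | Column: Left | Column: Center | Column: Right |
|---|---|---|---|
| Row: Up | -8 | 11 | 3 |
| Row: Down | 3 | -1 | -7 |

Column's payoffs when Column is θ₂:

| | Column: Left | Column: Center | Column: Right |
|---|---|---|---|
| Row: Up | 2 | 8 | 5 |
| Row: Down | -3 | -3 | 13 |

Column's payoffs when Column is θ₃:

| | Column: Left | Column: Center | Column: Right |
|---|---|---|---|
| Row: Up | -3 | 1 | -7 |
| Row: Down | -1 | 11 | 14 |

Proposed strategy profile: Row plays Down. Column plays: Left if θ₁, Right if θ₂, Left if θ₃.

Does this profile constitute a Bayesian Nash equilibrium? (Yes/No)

A profile is a BNE iff every type of every player is best-responding given beliefs about the other side.
Row plays Down: E[Down] = 0.05·(13) + 0.65·(4) + 0.3·(13) = 7.15; E[Up] = 1.25. Best-responding. ✓
Column (type θ₁), facing Down: Left gives 3, Center gives -1, Right gives -7. Proposed Left is best. ✓
Column (type θ₂), facing Down: Left gives -3, Center gives -3, Right gives 13. Proposed Right is best. ✓
Column (type θ₃), facing Down: Left gives -1, Center gives 11, Right gives 14. Proposed Left is not best — profitable deviation exists. ✗

No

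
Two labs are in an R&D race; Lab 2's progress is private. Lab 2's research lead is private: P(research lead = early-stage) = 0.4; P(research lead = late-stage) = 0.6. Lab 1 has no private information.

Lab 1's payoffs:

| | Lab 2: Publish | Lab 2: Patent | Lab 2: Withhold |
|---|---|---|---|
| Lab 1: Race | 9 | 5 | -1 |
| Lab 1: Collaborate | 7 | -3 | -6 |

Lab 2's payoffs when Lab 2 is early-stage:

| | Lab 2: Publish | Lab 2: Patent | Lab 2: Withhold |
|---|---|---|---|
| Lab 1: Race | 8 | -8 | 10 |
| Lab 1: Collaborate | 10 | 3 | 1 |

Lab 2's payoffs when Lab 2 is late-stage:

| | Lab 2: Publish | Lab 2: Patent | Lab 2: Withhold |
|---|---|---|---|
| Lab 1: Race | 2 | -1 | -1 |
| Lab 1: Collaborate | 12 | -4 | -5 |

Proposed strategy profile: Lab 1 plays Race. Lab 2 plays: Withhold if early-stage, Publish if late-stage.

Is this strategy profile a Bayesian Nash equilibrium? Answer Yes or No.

A profile is a BNE iff every type of every player is best-responding given beliefs about the other side.
Lab 1 plays Race: E[Race] = 0.4·(-1) + 0.6·(9) = 5; E[Collaborate] = 1.8. Best-responding. ✓
Lab 2 (research lead early-stage), facing Race: Publish gives 8, Patent gives -8, Withhold gives 10. Proposed Withhold is best. ✓
Lab 2 (research lead late-stage), facing Race: Publish gives 2, Patent gives -1, Withhold gives -1. Proposed Publish is best. ✓

Yes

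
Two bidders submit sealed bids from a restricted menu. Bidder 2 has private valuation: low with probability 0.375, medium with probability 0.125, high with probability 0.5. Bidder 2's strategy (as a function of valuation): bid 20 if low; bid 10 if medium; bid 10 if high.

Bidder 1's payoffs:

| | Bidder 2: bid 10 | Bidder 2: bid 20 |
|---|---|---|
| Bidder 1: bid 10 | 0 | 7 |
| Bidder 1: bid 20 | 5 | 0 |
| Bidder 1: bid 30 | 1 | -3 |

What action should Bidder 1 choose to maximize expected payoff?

bid 20

Compute Bidder 1's expected payoff for each action, taking the expectation over Bidder 2's type.
E[bid 10] = 0.375·(7) + 0.125·(0) + 0.5·(0) = 2.625
E[bid 20] = 0.375·(0) + 0.125·(5) + 0.5·(5) = 3.125
E[bid 30] = 0.375·(-3) + 0.125·(1) + 0.5·(1) = -0.5
Best response: bid 20 (3.125 is the largest).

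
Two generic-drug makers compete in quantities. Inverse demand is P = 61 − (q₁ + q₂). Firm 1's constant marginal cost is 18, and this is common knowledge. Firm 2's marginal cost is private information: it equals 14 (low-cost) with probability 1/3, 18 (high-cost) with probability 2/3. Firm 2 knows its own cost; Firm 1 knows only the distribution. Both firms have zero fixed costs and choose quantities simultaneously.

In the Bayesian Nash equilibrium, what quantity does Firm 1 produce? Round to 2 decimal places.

Each type of Firm 2 best-responds to q₁; Firm 1 best-responds to the expected q₂ over Firm 2's types.
Firm 2 with cost c maximizes (61 − (q₁+q₂) − c)·q₂, giving q₂(c) = (61 − c − q₁)/2.
E[c₂] = 1/3·14 + 2/3·18 = 16.6667
Firm 1's FOC against E[q₂] yields q₁ = (61 − 2·18 + E[c₂])/3 = (61 − 36 + 16.6667)/3 = 13.8889.

13.89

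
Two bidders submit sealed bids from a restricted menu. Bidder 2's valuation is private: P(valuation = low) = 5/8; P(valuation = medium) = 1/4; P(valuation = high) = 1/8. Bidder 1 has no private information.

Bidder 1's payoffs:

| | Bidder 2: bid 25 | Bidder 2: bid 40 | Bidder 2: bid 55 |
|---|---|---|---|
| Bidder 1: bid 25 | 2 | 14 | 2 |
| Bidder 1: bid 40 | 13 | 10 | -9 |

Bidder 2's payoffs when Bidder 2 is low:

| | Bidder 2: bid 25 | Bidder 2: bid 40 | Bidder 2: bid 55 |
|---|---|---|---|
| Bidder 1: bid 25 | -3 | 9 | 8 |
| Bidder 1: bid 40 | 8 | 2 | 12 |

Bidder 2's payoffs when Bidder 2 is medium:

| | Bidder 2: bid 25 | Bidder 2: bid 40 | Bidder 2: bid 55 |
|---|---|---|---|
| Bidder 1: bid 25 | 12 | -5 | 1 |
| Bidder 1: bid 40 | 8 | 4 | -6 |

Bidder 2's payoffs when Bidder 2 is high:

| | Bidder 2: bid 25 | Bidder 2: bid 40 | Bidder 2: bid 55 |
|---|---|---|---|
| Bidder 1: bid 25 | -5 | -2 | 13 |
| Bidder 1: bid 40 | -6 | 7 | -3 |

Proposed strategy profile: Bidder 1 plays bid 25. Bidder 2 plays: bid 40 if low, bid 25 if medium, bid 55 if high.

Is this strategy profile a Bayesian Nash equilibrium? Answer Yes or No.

Bidder 1 plays bid 25: E[bid 25] = 5/8·(14) + 1/4·(2) + 1/8·(2) = 19/2; E[bid 40] = 67/8. Best-responding. ✓
Bidder 2 (valuation low), facing bid 25: bid 25 gives -3, bid 40 gives 9, bid 55 gives 8. Proposed bid 40 is best. ✓
Bidder 2 (valuation medium), facing bid 25: bid 25 gives 12, bid 40 gives -5, bid 55 gives 1. Proposed bid 25 is best. ✓
Bidder 2 (valuation high), facing bid 25: bid 25 gives -5, bid 40 gives -2, bid 55 gives 13. Proposed bid 55 is best. ✓

Yes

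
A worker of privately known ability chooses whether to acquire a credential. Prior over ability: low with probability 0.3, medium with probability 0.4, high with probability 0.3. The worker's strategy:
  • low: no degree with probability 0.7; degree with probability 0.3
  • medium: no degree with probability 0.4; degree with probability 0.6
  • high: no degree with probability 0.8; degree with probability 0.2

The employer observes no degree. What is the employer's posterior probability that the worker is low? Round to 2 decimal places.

0.34

Apply Bayes' rule using the sender's strategy as the likelihood.
P(no degree) = 0.3·0.7 + 0.4·0.4 + 0.3·0.8 = 0.61
P(low | no degree) = (0.3·0.7) / 0.61 = 0.21 / 0.61 = 0.344262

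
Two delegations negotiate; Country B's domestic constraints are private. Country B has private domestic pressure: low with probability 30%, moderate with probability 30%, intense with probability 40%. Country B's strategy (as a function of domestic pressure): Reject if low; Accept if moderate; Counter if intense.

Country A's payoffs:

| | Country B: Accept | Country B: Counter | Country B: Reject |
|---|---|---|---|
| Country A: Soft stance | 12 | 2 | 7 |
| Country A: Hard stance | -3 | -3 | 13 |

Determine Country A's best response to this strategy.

Compute Country A's expected payoff for each action, taking the expectation over Country B's type.
E[Soft stance] = 0.3·(7) + 0.3·(12) + 0.4·(2) = 6.5
E[Hard stance] = 0.3·(13) + 0.3·(-3) + 0.4·(-3) = 1.8
Best response: Soft stance (6.5 is the largest).

Soft stance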